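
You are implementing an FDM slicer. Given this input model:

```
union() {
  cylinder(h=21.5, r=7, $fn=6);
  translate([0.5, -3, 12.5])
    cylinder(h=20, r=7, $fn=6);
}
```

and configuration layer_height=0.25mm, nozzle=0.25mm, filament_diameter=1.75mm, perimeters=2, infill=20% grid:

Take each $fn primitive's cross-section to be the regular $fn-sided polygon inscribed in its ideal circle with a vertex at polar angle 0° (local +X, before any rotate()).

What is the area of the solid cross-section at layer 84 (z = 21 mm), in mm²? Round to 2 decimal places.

At z = 21 mm: the r=7 cylinder contributes a regular 6-gon of circumradius 7 (area = (6/2)·7.000²·sin(360°/6) = 127.31 mm²); the r=7 cylinder at (0.5, -3) gives a regular 6-gon of circumradius 7 (constant along its height) (area = (6/2)·7.000²·sin(360°/6) = 127.31 mm²); Merging all regions: the regions partially overlap — summed areas 254.61 mm² minus the doubly-counted overlap 87.69 mm² gives 166.92 mm² — area = 166.92 mm². Overall, the cross-section is a single solid region. Net area = 166.92 mm².

166.92 mm²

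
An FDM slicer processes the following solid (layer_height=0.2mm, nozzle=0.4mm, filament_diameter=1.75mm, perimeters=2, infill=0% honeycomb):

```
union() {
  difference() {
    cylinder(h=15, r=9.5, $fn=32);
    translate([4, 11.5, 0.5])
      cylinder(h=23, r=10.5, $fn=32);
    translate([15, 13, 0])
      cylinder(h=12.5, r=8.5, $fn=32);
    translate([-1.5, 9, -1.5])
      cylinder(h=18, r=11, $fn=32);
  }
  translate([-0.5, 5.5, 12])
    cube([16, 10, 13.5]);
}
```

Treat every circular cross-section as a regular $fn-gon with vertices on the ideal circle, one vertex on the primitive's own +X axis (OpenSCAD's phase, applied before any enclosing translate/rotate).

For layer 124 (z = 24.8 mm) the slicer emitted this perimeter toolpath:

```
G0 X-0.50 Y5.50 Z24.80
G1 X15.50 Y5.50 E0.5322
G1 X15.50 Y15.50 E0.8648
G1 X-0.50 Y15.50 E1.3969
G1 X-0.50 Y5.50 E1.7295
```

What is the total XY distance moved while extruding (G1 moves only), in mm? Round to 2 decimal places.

52.00 mm

Sum the Euclidean lengths of each G1 segment: total = 52.00 mm.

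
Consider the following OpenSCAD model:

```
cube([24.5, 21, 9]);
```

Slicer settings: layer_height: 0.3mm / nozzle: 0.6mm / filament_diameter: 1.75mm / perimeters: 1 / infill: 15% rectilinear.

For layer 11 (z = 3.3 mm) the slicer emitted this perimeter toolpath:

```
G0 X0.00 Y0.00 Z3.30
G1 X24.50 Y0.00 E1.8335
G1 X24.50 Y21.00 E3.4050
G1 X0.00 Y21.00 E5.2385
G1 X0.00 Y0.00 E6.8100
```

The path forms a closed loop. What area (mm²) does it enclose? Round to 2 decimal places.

Apply the shoelace formula to the sequence of (X, Y) vertices; enclosed area = 514.50 mm².

514.50 mm²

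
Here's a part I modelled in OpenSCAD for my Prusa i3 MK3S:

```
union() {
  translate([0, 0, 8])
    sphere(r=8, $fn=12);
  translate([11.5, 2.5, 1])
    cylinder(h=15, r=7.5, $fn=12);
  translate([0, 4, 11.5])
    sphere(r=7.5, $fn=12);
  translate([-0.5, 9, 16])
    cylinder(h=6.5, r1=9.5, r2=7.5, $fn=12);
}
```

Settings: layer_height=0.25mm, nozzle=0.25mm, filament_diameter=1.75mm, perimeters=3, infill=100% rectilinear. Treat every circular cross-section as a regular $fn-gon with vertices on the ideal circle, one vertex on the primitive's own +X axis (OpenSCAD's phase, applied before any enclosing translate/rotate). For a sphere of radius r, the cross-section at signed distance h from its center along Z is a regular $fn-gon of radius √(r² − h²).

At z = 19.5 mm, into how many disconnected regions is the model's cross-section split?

At z = 19.5 mm: the sphere is absent (|z−center|=11.500 > r=8); the cylinder at (11.5, 2.5) is not intersected at this z (z outside [1, 16]); the sphere at (0, 4) does not reach this height (|z−center|=8.000 > r=7.5); the cone at (-0.5, 9): at t=0.538 of its height the radius interpolates to r₁+(r₂−r₁)t = 8.423, giving a regular 12-gon of that circumradius; Combining (union): only the cone at (-0.5, 9) is present, so the union is just that shape — 1 connected region. The result has 1 disconnected region.

1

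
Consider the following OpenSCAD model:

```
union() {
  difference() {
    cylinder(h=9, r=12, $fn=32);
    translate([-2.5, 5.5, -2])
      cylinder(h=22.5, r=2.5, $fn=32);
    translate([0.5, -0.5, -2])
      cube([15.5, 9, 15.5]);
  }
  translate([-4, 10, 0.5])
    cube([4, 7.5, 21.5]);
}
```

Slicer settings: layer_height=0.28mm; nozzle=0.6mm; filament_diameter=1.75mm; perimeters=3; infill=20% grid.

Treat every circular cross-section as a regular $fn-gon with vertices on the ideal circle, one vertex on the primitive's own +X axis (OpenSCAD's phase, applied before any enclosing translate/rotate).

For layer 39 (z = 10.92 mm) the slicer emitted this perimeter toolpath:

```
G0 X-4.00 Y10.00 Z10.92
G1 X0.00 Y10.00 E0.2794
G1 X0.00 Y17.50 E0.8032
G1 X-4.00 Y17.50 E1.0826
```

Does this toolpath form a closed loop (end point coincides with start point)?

no

Start point (G0): (-4.00, 10.00). End point (last G1): the path does not return to the start — open.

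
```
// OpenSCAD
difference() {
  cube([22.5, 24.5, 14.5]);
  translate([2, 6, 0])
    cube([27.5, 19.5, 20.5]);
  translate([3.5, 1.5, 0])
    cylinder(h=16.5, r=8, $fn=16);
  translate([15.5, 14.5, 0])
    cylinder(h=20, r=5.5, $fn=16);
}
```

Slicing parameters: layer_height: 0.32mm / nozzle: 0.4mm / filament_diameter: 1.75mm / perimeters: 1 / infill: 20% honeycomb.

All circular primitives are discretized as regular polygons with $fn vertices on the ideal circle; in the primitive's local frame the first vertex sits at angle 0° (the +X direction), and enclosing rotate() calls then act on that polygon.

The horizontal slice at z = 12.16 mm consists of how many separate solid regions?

At z = 12.16 mm: the 22.5×24.5 cube contributes its full rectangle; the cube at (2, 6) is present — its section is the full 27.5×19.5 rectangle; the r=8 cylinder at (3.5, 1.5) gives a regular 16-gon of circumradius 8 (constant along its height); the r=5.5 cylinder at (15.5, 14.5) contributes a regular 16-gon of circumradius 5.5; Taking the first minus the rest: starting from the 22.5×24.5 cube, the 27.5×19.5 cube at (2, 6) partially overlaps it — only the 379.25 mm² overlap (of its 536.25 mm²) is removed, clipping the outline; the r=8 cylinder at (3.5, 1.5) partially overlaps it — only the 72.24 mm² overlap (of its 195.93 mm²) is removed, clipping the outline; the r=5.5 cylinder at (15.5, 14.5) misses the remaining region (no effect) — 2 connected regions. The result has 2 disconnected regions.

2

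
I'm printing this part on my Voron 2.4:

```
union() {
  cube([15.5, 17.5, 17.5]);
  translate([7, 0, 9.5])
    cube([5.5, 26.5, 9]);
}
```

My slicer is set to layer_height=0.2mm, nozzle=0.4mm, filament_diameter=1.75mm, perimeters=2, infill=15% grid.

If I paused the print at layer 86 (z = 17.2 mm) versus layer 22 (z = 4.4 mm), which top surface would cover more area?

layer 86 (z = 17.2 mm)

Layer 86 (z = 17.2): the 15.5×17.5 cube contributes its full rectangle (area 271.25 mm²); the cube at (7, 0) is present — its section is the full 5.5×26.5 rectangle (area 145.75 mm²); Merging all regions: the regions partially overlap — summed areas 417.00 mm² minus the doubly-counted overlap 96.25 mm² gives 320.75 mm² — area = 320.75 mm². So its area = 320.75 mm². Layer 22 (z = 4.4): the 15.5×17.5 cube contributes its full rectangle (area 271.25 mm²); the cube at (7, 0) does not reach this height (z outside [9.5, 18.5]); Taking the union: only the 15.5×17.5 cube is present, so the union is just that shape — area = 271.25 mm². So its area = 271.25 mm². Layer 86 is larger (320.75 vs 271.25 mm²).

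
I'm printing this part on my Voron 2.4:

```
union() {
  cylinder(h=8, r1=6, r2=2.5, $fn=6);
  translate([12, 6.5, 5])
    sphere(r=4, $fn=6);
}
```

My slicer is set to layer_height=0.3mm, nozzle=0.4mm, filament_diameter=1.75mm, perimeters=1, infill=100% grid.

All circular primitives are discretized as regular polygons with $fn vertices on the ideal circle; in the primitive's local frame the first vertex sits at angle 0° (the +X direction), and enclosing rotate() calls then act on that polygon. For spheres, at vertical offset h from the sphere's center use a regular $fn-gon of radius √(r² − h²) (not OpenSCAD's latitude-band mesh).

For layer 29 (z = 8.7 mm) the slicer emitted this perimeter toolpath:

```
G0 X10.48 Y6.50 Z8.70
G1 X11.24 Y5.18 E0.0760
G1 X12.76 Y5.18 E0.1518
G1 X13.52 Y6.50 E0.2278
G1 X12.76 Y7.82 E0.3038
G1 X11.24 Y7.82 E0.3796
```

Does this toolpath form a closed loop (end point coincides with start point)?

no

Start point (G0): (10.48, 6.50). End point (last G1): the path does not return to the start — open.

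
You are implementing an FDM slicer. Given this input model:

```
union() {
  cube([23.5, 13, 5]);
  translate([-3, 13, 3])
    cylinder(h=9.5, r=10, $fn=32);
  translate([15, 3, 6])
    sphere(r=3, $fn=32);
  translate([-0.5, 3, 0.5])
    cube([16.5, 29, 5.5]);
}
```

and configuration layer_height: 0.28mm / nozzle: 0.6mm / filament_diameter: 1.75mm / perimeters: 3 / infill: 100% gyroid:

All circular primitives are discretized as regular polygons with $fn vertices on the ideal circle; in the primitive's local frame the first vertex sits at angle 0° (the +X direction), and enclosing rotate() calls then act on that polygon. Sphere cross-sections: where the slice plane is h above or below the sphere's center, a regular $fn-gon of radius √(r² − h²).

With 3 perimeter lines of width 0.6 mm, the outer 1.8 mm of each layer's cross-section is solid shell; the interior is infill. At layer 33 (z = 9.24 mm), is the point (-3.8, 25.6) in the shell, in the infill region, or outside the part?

outside

At z = 9.24 mm: the cube is absent (z outside [0, 5]); the cylinder at (-3, 13): section is a regular 32-gon, circumradius r=10; the sphere at (15, 3) is absent (|z−center|=3.240 > r=3); the cube at (-0.5, 3) is not intersected at this z (z outside [0.5, 6]); Merging all regions: only the r=10 cylinder at (-3, 13) is present, so the union is just that shape — 1 connected region. Overall, the cross-section is a single solid region. The nearest boundary edge runs (-3.00, 23.00)→(-4.95, 22.81); distance from the point to it = 2.67 mm. The point is not inside any of the regions above, so it lies outside the cross-section (2.67 mm from the nearest boundary).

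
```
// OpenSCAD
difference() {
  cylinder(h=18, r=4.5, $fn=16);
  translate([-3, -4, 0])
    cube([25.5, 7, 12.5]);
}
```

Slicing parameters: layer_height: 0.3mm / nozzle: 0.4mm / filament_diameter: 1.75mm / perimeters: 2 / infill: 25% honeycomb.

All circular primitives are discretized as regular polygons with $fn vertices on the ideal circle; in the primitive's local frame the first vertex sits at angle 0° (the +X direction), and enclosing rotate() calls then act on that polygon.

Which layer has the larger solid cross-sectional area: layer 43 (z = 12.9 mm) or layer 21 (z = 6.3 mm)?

layer 43 (z = 12.9 mm)

Layer 43 (z = 12.9): the r=4.5 cylinder gives a regular 16-gon of circumradius 4.5 (constant along its height) (area = (16/2)·4.500²·sin(360°/16) = 61.99 mm²); the cube at (-3, -4) does not reach this height (z outside [0, 12.5]); After the difference (first − rest): none of the subtracted shapes is present at this height, so the r=4.5 cylinder is unchanged — area = 61.99 mm². So its area = 61.99 mm². Layer 21 (z = 6.3): the r=4.5 cylinder gives a regular 16-gon of circumradius 4.5 (constant along its height) (area = (16/2)·4.500²·sin(360°/16) = 61.99 mm²); the cube at (-3, -4) (footprint 25.5×7) is included at this height (area 178.50 mm²); Taking the first minus the rest: starting from the r=4.5 cylinder (61.99 mm²), the 25.5×7 cube at (-3, -4) partially overlaps it — only the 47.77 mm² overlap (of its 178.50 mm²) is removed, clipping the outline — area = 14.22 mm². So its area = 14.22 mm². Layer 43 is larger (61.99 vs 14.22 mm²).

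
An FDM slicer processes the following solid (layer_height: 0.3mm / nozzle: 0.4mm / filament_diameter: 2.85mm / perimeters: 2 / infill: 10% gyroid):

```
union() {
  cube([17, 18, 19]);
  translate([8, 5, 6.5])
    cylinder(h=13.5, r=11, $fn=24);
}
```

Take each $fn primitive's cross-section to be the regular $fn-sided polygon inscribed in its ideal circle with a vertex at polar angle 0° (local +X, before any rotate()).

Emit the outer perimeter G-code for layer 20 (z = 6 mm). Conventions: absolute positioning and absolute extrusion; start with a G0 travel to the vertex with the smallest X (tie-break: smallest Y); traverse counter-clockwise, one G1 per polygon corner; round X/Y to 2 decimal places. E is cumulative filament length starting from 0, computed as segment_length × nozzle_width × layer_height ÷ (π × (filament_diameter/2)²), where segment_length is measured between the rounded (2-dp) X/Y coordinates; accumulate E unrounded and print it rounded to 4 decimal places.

At z = 6 mm: the cube (footprint 17×18) is included at this height; the cylinder at (8, 5) is absent (z outside [6.5, 20]); Merging all regions: only the 17×18 cube is present, so the union is just that shape — 1 connected region. The outline is a single polygon with 4 vertices. Extrusion per mm of travel: 0.4 × 0.3 / (π × 1.425²) = 0.018811. Accumulating E over each segment gives final E = 1.3167.

G0 X0.00 Y0.00 Z6.00
G1 X17.00 Y0.00 E0.3198
G1 X17.00 Y18.00 E0.6584
G1 X0.00 Y18.00 E0.9781
G1 X0.00 Y0.00 E1.3167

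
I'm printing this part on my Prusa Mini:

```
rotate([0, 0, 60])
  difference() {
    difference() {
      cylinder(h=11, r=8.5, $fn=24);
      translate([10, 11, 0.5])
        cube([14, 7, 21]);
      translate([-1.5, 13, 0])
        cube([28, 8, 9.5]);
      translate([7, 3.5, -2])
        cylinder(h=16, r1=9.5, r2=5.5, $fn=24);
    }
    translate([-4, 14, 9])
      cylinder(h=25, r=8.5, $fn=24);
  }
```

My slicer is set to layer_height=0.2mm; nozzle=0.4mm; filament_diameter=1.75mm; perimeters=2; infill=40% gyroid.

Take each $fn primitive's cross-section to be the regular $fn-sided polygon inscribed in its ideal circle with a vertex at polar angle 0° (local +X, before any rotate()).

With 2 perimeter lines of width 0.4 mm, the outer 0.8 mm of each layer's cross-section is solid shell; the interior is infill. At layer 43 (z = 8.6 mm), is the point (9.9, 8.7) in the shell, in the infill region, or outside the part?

outside

At z = 8.6 mm: the r=8.5 cylinder contributes a regular 24-gon of circumradius 8.5; the cube at (10, 11) is present — its section is the full 14×7 rectangle; the cube at (-1.5, 13) (footprint 28×8) is included at this height; the cone at (7, 3.5) contributes a regular 24-gon of circumradius 6.850 (interpolated between r1=9.5 and r2=5.5 at t=0.662); Taking the first minus the rest: starting from the r=8.5 cylinder, the 14×7 cube at (10, 11) misses the remaining region (no effect); the 28×8 cube at (-1.5, 13) misses the remaining region (no effect); the cone at (7, 3.5) partially overlaps it — only the 68.10 mm² overlap (of its 145.73 mm²) is removed, clipping the outline — 1 connected region; the cylinder at (-4, 14) is absent (z outside [9, 34]); Taking the first minus the rest: none of the subtracted shapes is present at this height, so the result so far is unchanged — 1 connected region; (whole slice rotated 60° about Z — lengths, areas and connectivity unchanged). Overall, the cross-section is a single solid region. Undo the 60° rotation: the query point maps to (12.484, -4.224) in the un-rotated model frame. The nearest boundary edge runs (7.00, -3.35)→(7.78, -3.25); distance from the point to it = 4.81 mm. The point is not inside any of the regions above, so it lies outside the cross-section (4.81 mm from the nearest boundary).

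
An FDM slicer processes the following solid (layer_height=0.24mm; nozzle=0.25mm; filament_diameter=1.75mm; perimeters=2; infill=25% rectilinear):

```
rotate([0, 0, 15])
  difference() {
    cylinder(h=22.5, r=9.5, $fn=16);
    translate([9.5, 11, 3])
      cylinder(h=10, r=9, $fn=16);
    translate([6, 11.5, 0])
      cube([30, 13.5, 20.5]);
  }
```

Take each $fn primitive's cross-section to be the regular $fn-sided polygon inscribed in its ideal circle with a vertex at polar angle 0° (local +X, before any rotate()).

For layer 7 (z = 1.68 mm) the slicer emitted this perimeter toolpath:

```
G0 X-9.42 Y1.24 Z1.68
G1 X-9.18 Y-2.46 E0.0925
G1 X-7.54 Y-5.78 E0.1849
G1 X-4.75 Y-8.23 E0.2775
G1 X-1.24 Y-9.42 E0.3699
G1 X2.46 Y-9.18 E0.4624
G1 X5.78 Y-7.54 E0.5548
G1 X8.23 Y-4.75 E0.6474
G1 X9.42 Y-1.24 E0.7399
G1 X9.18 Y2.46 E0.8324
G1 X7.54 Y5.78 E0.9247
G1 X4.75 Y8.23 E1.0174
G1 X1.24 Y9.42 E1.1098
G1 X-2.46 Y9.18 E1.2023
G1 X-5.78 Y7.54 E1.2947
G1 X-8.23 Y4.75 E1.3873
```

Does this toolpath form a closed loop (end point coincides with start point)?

Start point (G0): (-9.42, 1.24). End point (last G1): the path does not return to the start — open.

no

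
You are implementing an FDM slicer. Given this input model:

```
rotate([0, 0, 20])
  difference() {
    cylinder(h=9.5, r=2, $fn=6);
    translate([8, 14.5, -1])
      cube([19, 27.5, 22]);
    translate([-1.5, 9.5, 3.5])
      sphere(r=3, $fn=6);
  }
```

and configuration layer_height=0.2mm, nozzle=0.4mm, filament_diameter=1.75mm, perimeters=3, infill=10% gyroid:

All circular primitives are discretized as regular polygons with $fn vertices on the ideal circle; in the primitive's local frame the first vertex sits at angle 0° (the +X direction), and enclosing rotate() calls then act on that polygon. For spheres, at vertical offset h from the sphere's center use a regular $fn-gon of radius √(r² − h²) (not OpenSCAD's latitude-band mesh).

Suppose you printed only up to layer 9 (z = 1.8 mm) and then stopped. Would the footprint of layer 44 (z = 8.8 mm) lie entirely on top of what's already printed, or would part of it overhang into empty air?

entirely on top

Compare the two slices. At z = 1.8: the r=2 cylinder gives a regular 6-gon of circumradius 2 (constant along its height) (area = (6/2)·2.000²·sin(360°/6) = 10.39 mm²); the cube at (8, 14.5) is present — its section is the full 19×27.5 rectangle (area 522.50 mm²); the r=3 sphere at (-1.5, 9.5) contributes a regular 6-gon of circumradius √(3²−1.7²) = 2.472 (area = (6/2)·2.472²·sin(360°/6) = 15.87 mm²); Taking the first minus the rest: starting from the r=2 cylinder (10.39 mm²), the 19×27.5 cube at (8, 14.5) misses the remaining region (no effect); the r=3 sphere at (-1.5, 9.5) misses the remaining region (no effect) — area = 10.39 mm²; (rotated 20° about Z; rotation is an isometry so areas/perimeters/island counts are preserved). At z = 8.8: the r=2 cylinder gives a regular 6-gon of circumradius 2 (constant along its height) (area = (6/2)·2.000²·sin(360°/6) = 10.39 mm²); the cube at (8, 14.5) (footprint 19×27.5) is included at this height (area 522.50 mm²); the sphere at (-1.5, 9.5) does not reach this height (|z−center|=5.300 > r=3); After the difference (first − rest): starting from the r=2 cylinder (10.39 mm²), the 19×27.5 cube at (8, 14.5) misses the remaining region (no effect) — area = 10.39 mm²; (whole slice rotated 20° about Z — lengths, areas and connectivity unchanged). Checking containment: the cross-section at z = 8.8 is a subset of the cross-section at z = 1.8.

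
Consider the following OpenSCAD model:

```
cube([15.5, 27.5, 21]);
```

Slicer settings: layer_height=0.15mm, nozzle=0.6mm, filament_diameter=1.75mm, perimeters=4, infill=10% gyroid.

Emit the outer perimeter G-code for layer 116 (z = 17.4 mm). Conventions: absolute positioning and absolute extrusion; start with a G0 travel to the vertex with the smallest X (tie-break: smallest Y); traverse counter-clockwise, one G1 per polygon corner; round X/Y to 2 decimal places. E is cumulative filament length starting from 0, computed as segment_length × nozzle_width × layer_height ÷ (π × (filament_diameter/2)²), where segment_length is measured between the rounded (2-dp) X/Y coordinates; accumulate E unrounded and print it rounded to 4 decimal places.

G0 X0.00 Y0.00 Z17.40
G1 X15.50 Y0.00 E0.5800
G1 X15.50 Y27.50 E1.6090
G1 X0.00 Y27.50 E2.1889
G1 X0.00 Y0.00 E3.2179

At z = 17.4 mm: the cube is present — its section is the full 15.5×27.5 rectangle. The outline is a single polygon with 4 vertices. Extrusion per mm of travel: 0.6 × 0.15 / (π × 0.875²) = 0.037418. Accumulating E over each segment gives final E = 3.2179.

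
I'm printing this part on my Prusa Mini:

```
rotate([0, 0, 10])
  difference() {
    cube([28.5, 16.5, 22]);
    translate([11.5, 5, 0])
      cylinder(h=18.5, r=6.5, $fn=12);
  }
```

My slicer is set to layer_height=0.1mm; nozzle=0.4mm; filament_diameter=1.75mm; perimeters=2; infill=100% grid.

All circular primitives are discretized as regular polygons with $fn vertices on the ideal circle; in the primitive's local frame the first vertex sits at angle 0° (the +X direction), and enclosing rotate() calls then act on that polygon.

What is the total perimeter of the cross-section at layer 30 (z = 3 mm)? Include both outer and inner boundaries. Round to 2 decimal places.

At z = 3 mm: the cube (footprint 28.5×16.5) is included at this height (perimeter 90.00 mm); the r=6.5 cylinder at (11.5, 5) contributes a regular 12-gon of circumradius 6.5 (perimeter = 2·12·6.500·sin(180°/12) = 40.38 mm); After the difference (first − rest): starting from the 28.5×16.5 cube, the r=6.5 cylinder at (11.5, 5) partially overlaps it — only the 119.43 mm² overlap (of its 126.75 mm²) is removed, clipping the outline — boundary = 114.11 mm; (rotated 10° about Z; rotation is an isometry so areas/perimeters/island counts are preserved). Overall, the cross-section is a single solid region. Total boundary length (outer) = 114.11 mm.

114.11 mm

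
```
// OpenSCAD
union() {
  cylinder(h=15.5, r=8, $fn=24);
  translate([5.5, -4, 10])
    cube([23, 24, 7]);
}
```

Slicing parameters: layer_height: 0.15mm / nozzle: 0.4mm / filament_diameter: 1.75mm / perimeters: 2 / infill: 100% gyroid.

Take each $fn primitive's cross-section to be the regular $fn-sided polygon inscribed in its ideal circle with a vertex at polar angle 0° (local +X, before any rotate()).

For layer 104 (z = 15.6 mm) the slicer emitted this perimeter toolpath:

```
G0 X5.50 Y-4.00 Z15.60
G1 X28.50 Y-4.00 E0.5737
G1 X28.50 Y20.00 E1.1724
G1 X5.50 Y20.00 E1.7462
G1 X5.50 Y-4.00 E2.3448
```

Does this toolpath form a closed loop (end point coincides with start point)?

yes

Start point (G0): (5.50, -4.00). End point (last G1): the path returns to the start — closed.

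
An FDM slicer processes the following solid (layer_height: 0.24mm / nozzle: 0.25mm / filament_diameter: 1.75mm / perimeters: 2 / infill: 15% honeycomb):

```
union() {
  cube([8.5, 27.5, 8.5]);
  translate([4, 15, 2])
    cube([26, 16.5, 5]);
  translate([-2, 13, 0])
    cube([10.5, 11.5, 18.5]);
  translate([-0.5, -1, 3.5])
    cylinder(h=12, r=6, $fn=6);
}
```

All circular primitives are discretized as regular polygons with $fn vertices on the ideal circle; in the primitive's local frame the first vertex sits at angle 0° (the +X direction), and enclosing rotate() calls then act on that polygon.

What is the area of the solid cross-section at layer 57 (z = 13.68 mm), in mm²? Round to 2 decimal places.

214.28 mm²

At z = 13.68 mm: the cube is absent (z outside [0, 8.5]); the cube at (4, 15) is absent (z outside [2, 7]); the cube at (-2, 13) is present — its section is the full 10.5×11.5 rectangle (area 120.75 mm²); the r=6 cylinder at (-0.5, -1) contributes a regular 6-gon of circumradius 6 (area = (6/2)·6.000²·sin(360°/6) = 93.53 mm²); Taking the union: the 2 present regions are separate (no shared area or edge), so areas and boundary lengths simply add and each stays a separate island — area = 214.28 mm². Overall, the cross-section has 2 separate islands. Net area = 214.28 mm².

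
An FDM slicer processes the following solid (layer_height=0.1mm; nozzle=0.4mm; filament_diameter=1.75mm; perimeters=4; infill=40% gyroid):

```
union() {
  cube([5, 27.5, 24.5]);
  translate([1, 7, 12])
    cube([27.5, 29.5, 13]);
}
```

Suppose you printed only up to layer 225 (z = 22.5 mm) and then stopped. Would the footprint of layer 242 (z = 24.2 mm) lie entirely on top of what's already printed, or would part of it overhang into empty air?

entirely on top

Compare the two slices. At z = 22.5: the cube (footprint 5×27.5) is included at this height (area 137.50 mm²); the cube at (1, 7) is present — its section is the full 27.5×29.5 rectangle (area 811.25 mm²); Taking the union: the regions partially overlap — summed areas 948.75 mm² minus the doubly-counted overlap 82.00 mm² gives 866.75 mm² — area = 866.75 mm². At z = 24.2: the cube is present — its section is the full 5×27.5 rectangle (area 137.50 mm²); the cube at (1, 7) is present — its section is the full 27.5×29.5 rectangle (area 811.25 mm²); Merging all regions: the regions partially overlap — summed areas 948.75 mm² minus the doubly-counted overlap 82.00 mm² gives 866.75 mm² — area = 866.75 mm². Checking containment: the cross-section at z = 24.2 is a subset of the cross-section at z = 22.5.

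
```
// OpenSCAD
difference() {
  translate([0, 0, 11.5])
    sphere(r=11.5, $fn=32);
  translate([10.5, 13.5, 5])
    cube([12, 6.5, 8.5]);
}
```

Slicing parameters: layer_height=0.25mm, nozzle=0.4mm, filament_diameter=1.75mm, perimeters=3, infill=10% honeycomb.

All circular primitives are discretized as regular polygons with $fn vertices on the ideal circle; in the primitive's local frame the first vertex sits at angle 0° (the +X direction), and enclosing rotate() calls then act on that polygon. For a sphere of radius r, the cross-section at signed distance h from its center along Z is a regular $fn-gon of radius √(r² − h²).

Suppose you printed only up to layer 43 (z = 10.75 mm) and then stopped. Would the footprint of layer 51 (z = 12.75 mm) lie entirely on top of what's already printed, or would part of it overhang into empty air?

Compare the two slices. At z = 10.75: the sphere: section is a regular 32-gon, circumradius = √(r²−h²) = √(11.5²−0.75²) = 11.476 (area = (32/2)·11.476²·sin(360°/32) = 411.06 mm²); the cube at (10.5, 13.5) (footprint 12×6.5) is included at this height (area 78.00 mm²); Taking the first minus the rest: starting from the r=11.5 sphere (411.06 mm²), the 12×6.5 cube at (10.5, 13.5) misses the remaining region (no effect) — area = 411.06 mm². At z = 12.75: the r=11.5 sphere slices to a regular 32-gon of circumradius 11.432 (√(r²−h²) with h=1.25 from center) (area = (32/2)·11.432²·sin(360°/32) = 407.93 mm²); the cube at (10.5, 13.5) is present — its section is the full 12×6.5 rectangle (area 78.00 mm²); Subtracting the remaining from the first: starting from the r=11.5 sphere (407.93 mm²), the 12×6.5 cube at (10.5, 13.5) misses the remaining region (no effect) — area = 407.93 mm². Checking containment: the cross-section at z = 12.75 is a subset of the cross-section at z = 10.75.

entirely on top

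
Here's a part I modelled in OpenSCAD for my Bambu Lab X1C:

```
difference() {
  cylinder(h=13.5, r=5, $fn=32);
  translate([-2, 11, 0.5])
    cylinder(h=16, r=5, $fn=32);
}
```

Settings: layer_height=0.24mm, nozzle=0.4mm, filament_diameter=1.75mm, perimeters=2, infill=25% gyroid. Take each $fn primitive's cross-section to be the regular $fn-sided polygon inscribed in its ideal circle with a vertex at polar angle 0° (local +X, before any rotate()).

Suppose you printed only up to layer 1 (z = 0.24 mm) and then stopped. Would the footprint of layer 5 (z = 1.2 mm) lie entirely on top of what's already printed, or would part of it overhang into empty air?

Compare the two slices. At z = 0.24: the r=5 cylinder gives a regular 32-gon of circumradius 5 (constant along its height) (area = (32/2)·5.000²·sin(360°/32) = 78.04 mm²); the cylinder at (-2, 11) is absent (z outside [0.5, 16.5]); After the difference (first − rest): none of the subtracted shapes is present at this height, so the r=5 cylinder is unchanged — area = 78.04 mm². At z = 1.2: the r=5 cylinder contributes a regular 32-gon of circumradius 5 (area = (32/2)·5.000²·sin(360°/32) = 78.04 mm²); the cylinder at (-2, 11): section is a regular 32-gon, circumradius r=5 (area = (32/2)·5.000²·sin(360°/32) = 78.04 mm²); After the difference (first − rest): starting from the r=5 cylinder (78.04 mm²), the r=5 cylinder at (-2, 11) misses the remaining region (no effect) — area = 78.04 mm². Checking containment: the cross-section at z = 1.2 is a subset of the cross-section at z = 0.24.

entirely on top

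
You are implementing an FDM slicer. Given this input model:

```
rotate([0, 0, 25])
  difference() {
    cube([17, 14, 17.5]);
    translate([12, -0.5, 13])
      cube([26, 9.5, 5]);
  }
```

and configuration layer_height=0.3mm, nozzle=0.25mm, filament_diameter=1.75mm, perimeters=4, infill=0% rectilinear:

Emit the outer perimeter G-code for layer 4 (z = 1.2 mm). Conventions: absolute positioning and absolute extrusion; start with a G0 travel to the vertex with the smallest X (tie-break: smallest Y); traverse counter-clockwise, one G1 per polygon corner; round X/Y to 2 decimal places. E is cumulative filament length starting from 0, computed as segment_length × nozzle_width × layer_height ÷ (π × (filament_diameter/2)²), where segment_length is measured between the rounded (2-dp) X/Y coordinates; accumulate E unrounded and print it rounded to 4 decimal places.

G0 X-5.92 Y12.69 Z1.20
G1 X0.00 Y0.00 E0.4366
G1 X15.41 Y7.18 E0.9667
G1 X9.49 Y19.87 E1.4034
G1 X-5.92 Y12.69 E1.9335

At z = 1.2 mm: the cube (footprint 17×14) is included at this height; the cube at (12, -0.5) is absent (z outside [13, 18]); After the difference (first − rest): none of the subtracted shapes is present at this height, so the 17×14 cube is unchanged — 1 connected region; (whole slice rotated 25° about Z — lengths, areas and connectivity unchanged). The outline is a single polygon with 4 vertices. Extrusion per mm of travel: 0.25 × 0.3 / (π × 0.875²) = 0.031181. Accumulating E over each segment gives final E = 1.9335.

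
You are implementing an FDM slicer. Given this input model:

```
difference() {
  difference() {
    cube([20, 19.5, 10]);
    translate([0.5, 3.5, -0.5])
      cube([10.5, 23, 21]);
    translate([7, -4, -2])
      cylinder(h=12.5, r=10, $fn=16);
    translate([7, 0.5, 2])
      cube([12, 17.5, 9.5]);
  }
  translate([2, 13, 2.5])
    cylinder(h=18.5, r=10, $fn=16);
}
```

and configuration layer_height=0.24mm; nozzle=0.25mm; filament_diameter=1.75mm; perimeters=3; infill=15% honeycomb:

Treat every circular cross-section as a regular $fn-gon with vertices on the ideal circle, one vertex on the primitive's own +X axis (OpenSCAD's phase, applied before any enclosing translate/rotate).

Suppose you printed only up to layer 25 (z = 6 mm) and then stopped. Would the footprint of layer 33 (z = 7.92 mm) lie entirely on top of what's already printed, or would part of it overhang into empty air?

entirely on top

Compare the two slices. At z = 6: the cube is present — its section is the full 20×19.5 rectangle (area 390.00 mm²); the cube at (0.5, 3.5) is present — its section is the full 10.5×23 rectangle (area 241.50 mm²); the r=10 cylinder at (7, -4) contributes a regular 16-gon of circumradius 10 (area = (16/2)·10.000²·sin(360°/16) = 306.15 mm²); the 12×17.5 cube at (7, 0.5) contributes its full rectangle (area 210.00 mm²); Taking the first minus the rest: starting from the 20×19.5 cube (390.00 mm²), the 10.5×23 cube at (0.5, 3.5) partially overlaps it — only the 168.00 mm² overlap (of its 241.50 mm²) is removed, clipping the outline; the r=10 cylinder at (7, -4) partially overlaps it — only the 54.12 mm² overlap (of its 306.15 mm²) is removed, clipping the outline; the 12×17.5 cube at (7, 0.5) partially overlaps it — only the 126.74 mm² overlap (of its 210.00 mm²) is removed, clipping the outline — area = 41.13 mm²; the cylinder at (2, 13): section is a regular 16-gon, circumradius r=10 (area = (16/2)·10.000²·sin(360°/16) = 306.15 mm²); Taking the first minus the rest: starting from that combined region (41.13 mm²), the r=10 cylinder at (2, 13) partially overlaps it — only the 8.06 mm² overlap (of its 306.15 mm²) is removed, clipping the outline — area = 33.07 mm². At z = 7.92: the 20×19.5 cube contributes its full rectangle (area 390.00 mm²); the cube at (0.5, 3.5) is present — its section is the full 10.5×23 rectangle (area 241.50 mm²); the r=10 cylinder at (7, -4) gives a regular 16-gon of circumradius 10 (constant along its height) (area = (16/2)·10.000²·sin(360°/16) = 306.15 mm²); the cube at (7, 0.5) is present — its section is the full 12×17.5 rectangle (area 210.00 mm²); Subtracting the remaining from the first: starting from the 20×19.5 cube (390.00 mm²), the 10.5×23 cube at (0.5, 3.5) partially overlaps it — only the 168.00 mm² overlap (of its 241.50 mm²) is removed, clipping the outline; the r=10 cylinder at (7, -4) partially overlaps it — only the 54.12 mm² overlap (of its 306.15 mm²) is removed, clipping the outline; the 12×17.5 cube at (7, 0.5) partially overlaps it — only the 126.74 mm² overlap (of its 210.00 mm²) is removed, clipping the outline — area = 41.13 mm²; the cylinder at (2, 13): section is a regular 16-gon, circumradius r=10 (area = (16/2)·10.000²·sin(360°/16) = 306.15 mm²); After the difference (first − rest): starting from that combined region (41.13 mm²), the r=10 cylinder at (2, 13) partially overlaps it — only the 8.06 mm² overlap (of its 306.15 mm²) is removed, clipping the outline — area = 33.07 mm². Checking containment: the cross-section at z = 7.92 is a subset of the cross-section at z = 6.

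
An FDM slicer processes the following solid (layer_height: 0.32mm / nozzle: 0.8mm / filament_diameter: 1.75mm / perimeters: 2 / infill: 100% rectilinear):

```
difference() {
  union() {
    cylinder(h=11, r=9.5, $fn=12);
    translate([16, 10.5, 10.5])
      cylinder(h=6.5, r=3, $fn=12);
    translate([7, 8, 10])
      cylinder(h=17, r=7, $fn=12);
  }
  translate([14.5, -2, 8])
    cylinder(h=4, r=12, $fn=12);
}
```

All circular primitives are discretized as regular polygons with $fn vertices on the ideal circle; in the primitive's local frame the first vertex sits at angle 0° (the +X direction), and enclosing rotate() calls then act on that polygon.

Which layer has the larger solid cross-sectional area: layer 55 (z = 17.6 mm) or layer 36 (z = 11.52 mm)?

layer 55 (z = 17.6 mm)

Layer 55 (z = 17.6): the cylinder is not intersected at this z (z outside [0, 11]); the cylinder at (16, 10.5) is absent (z outside [10.5, 17]); the cylinder at (7, 8): section is a regular 12-gon, circumradius r=7 (area = (12/2)·7.000²·sin(360°/12) = 147.00 mm²); Combining (union): only the r=7 cylinder at (7, 8) is present, so the union is just that shape — area = 147.00 mm²; the cylinder at (14.5, -2) does not reach this height (z outside [8, 12]); Taking the first minus the rest: none of the subtracted shapes is present at this height, so that combined region is unchanged — area = 147.00 mm². So its area = 147.00 mm². Layer 36 (z = 11.52): the cylinder does not reach this height (z outside [0, 11]); the cylinder at (16, 10.5): section is a regular 12-gon, circumradius r=3 (area = (12/2)·3.000²·sin(360°/12) = 27.00 mm²); the r=7 cylinder at (7, 8) gives a regular 12-gon of circumradius 7 (constant along its height) (area = (12/2)·7.000²·sin(360°/12) = 147.00 mm²); Taking the union: the regions partially overlap — summed areas 174.00 mm² minus the doubly-counted overlap 0.67 mm² gives 173.33 mm² — area = 173.33 mm²; the r=12 cylinder at (14.5, -2) gives a regular 12-gon of circumradius 12 (constant along its height) (area = (12/2)·12.000²·sin(360°/12) = 432.00 mm²); Subtracting the remaining from the first: starting from that combined region (173.33 mm²), the r=12 cylinder at (14.5, -2) partially overlaps it — only the 61.99 mm² overlap (of its 432.00 mm²) is removed, clipping the outline — area = 111.33 mm². So its area = 111.33 mm². Layer 55 is larger (147.00 vs 111.33 mm²).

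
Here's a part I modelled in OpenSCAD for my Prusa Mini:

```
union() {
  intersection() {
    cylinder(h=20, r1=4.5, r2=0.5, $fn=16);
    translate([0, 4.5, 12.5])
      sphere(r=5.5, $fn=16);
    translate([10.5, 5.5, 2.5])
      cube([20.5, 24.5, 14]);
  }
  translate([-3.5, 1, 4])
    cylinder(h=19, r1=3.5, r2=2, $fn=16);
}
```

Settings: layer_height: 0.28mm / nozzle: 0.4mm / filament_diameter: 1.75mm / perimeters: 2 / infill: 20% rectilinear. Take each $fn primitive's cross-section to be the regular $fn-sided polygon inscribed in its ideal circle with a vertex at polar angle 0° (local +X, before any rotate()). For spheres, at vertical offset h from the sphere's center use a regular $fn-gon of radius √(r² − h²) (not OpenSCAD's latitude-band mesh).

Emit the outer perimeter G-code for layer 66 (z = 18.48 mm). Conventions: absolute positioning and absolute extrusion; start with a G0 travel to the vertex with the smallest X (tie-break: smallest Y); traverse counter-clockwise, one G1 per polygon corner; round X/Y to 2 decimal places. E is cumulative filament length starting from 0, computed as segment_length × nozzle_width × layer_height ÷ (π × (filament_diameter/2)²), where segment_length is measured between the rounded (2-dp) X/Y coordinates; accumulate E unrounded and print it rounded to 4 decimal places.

At z = 18.48 mm: the cone (r1=4.5→r2=0.5) has section circumradius 0.804 here — a regular 16-gon; the sphere at (0, 4.5) is not intersected at this z (|z−center|=5.980 > r=5.5); the cube at (10.5, 5.5) is not intersected at this z (z outside [2.5, 16.5]); After intersecting: at least one operand is absent at this height, so nothing remains; the cone at (-3.5, 1) contributes a regular 16-gon of circumradius 2.357 (interpolated between r1=3.5 and r2=2 at t=0.762); Combining (union): only the cone at (-3.5, 1) is present, so the union is just that shape — 1 connected region. The outline is a single polygon with 16 vertices. Extrusion per mm of travel: 0.4 × 0.28 / (π × 0.875²) = 0.046564. Accumulating E over each segment gives final E = 0.6859.

G0 X-5.86 Y1.00 Z18.48
G1 X-5.68 Y0.10 E0.0427
G1 X-5.17 Y-0.67 E0.0857
G1 X-4.40 Y-1.18 E0.1287
G1 X-3.50 Y-1.36 E0.1715
G1 X-2.60 Y-1.18 E0.2142
G1 X-1.83 Y-0.67 E0.2572
G1 X-1.32 Y0.10 E0.3002
G1 X-1.14 Y1.00 E0.3430
G1 X-1.32 Y1.90 E0.3857
G1 X-1.83 Y2.67 E0.4287
G1 X-2.60 Y3.18 E0.4717
G1 X-3.50 Y3.36 E0.5145
G1 X-4.40 Y3.18 E0.5572
G1 X-5.17 Y2.67 E0.6002
G1 X-5.68 Y1.90 E0.6432
G1 X-5.86 Y1.00 E0.6859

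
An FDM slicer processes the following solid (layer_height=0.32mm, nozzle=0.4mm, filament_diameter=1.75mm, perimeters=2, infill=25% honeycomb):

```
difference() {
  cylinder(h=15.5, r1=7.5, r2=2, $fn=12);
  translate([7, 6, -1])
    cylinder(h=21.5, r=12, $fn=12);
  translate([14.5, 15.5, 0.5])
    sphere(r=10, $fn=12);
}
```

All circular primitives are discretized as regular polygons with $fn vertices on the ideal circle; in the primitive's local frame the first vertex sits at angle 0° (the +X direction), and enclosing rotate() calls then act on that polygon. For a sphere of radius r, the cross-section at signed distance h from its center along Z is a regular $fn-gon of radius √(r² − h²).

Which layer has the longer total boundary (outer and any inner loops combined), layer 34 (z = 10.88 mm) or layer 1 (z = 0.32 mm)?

layer 1 (z = 0.32 mm)

Layer 34 (z = 10.88): the cone contributes a regular 12-gon of circumradius 3.639 (interpolated between r1=7.5 and r2=2 at t=0.702) (perimeter = 2·12·3.639·sin(180°/12) = 22.61 mm); the cylinder at (7, 6): section is a regular 12-gon, circumradius r=12 (perimeter = 2·12·12.000·sin(180°/12) = 74.54 mm); the sphere at (14.5, 15.5) does not reach this height (|z−center|=10.380 > r=10); Subtracting the remaining from the first: starting from the cone, the r=12 cylinder at (7, 6) partially overlaps it — only the 35.47 mm² overlap (of its 432.00 mm²) is removed, clipping the outline — boundary = 11.88 mm. So its perimeter = 11.88 mm. Layer 1 (z = 0.32): the cone: at t=0.021 of its height the radius interpolates to r₁+(r₂−r₁)t = 7.386, giving a regular 12-gon of that circumradius (perimeter = 2·12·7.386·sin(180°/12) = 45.88 mm); the r=12 cylinder at (7, 6) contributes a regular 12-gon of circumradius 12 (perimeter = 2·12·12.000·sin(180°/12) = 74.54 mm); the sphere at (14.5, 15.5): section is a regular 12-gon, circumradius = √(r²−h²) = √(10²−0.18²) = 9.998 (perimeter = 2·12·9.998·sin(180°/12) = 62.11 mm); After the difference (first − rest): starting from the cone, the r=12 cylinder at (7, 6) partially overlaps it — only the 106.41 mm² overlap (of its 432.00 mm²) is removed, clipping the outline; the r=10 sphere at (14.5, 15.5) misses the remaining region (no effect) — boundary = 38.31 mm. So its perimeter = 38.31 mm. Layer 1 is larger (38.31 vs 11.88 mm).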